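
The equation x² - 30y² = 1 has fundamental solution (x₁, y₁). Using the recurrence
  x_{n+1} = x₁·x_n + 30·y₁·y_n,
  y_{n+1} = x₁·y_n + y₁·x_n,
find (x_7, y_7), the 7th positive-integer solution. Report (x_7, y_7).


Step 1: Find the fundamental solution (x₁, y₁) of x² - 30y² = 1.
  Expand √30 as a continued fraction. a₀ = ⌊√30⌋ = 5; iterate m_{k+1} = d_k·a_k − m_k, d_{k+1} = (30 − m_{k+1}²)/d_k, a_{k+1} = ⌊(a₀ + m_{k+1})/d_{k+1}⌋ (starting m₀ = 0, d₀ = 1), with convergents p_k = a_k·p_{k-1} + p_{k-2}, q_k = a_k·q_{k-1} + q_{k-2} (p₋₁ = 1, q₋₁ = 0):
  k = 0: a₀ = 5; p₀/q₀ = 5/1; p₀² − 30·q₀² = 25 − 30 = -5.
  k = 1: m = 5, d = 5, a = ⌊(5 + 5)/5⌋ = 2; p/q = (2·5 + 1)/(2·1 + 0) = 11/2; p² − 30·q² = 121 − 120 = 1.
  The first convergent with p² − 30·q² = 1 gives the fundamental solution (x₁, y₁) = (11, 2).
Step 2: Apply the recurrence (x_{n+1}, y_{n+1}) = (x₁x_n + 30y₁y_n, x₁y_n + y₁x_n) repeatedly.
  From (x_1, y_1) = (11, 2): x_2 = 11·11 + 30·2·2 = 241; y_2 = 11·2 + 2·11 = 44.
  From (x_2, y_2) = (241, 44): x_3 = 11·241 + 30·2·44 = 5291; y_3 = 11·44 + 2·241 = 966.
  From (x_3, y_3) = (5291, 966): x_4 = 11·5291 + 30·2·966 = 116161; y_4 = 11·966 + 2·5291 = 21208.
  From (x_4, y_4) = (116161, 21208): x_5 = 11·116161 + 30·2·21208 = 2550251; y_5 = 11·21208 + 2·116161 = 465610.
  From (x_5, y_5) = (2550251, 465610): x_6 = 11·2550251 + 30·2·465610 = 55989361; y_6 = 11·465610 + 2·2550251 = 10222212.
  From (x_6, y_6) = (55989361, 10222212): x_7 = 11·55989361 + 30·2·10222212 = 1229215691; y_7 = 11·10222212 + 2·55989361 = 224423054.
Step 3: Verify x_7² - 30·y_7² = 1510971215000607481 - 1510971215000607480 = 1 (should be 1). ✓

(x_1, y_1) = (11, 2); (x_7, y_7) = (1229215691, 224423054).


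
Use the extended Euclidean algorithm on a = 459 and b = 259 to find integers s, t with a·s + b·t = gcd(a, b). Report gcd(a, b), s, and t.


Euclidean algorithm on (459, 259) — divide until remainder is 0:
  459 = 1 · 259 + 200
  259 = 1 · 200 + 59
  200 = 3 · 59 + 23
  59 = 2 · 23 + 13
  23 = 1 · 13 + 10
  13 = 1 · 10 + 3
  10 = 3 · 3 + 1
  3 = 3 · 1 + 0
gcd(459, 259) = 1.
Track Bezout coefficients alongside the remainders: start with r₀ = 459 = a·1 + b·0 (s = 1, t = 0) and r₁ = 259 = a·0 + b·1 (s = 0, t = 1); each new remainder r_{k+1} = r_{k-1} − q_k·r_k inherits s_{k+1} = s_{k-1} − q_k·s_k, t_{k+1} = t_{k-1} − q_k·t_k, so r_k = a·s_k + b·t_k at every step:
  q = 1: r = 200, s = 1 − 1·0 = 1, t = 0 − 1·1 = -1  (check: 459·1 + 259·(-1) = 200)
  q = 1: r = 59, s = 0 − 1·1 = -1, t = 1 − 1·(-1) = 2  (check: 459·(-1) + 259·2 = 59)
  q = 3: r = 23, s = 1 − 3·(-1) = 4, t = -1 − 3·2 = -7  (check: 459·4 + 259·(-7) = 23)
  q = 2: r = 13, s = -1 − 2·4 = -9, t = 2 − 2·(-7) = 16  (check: 459·(-9) + 259·16 = 13)
  q = 1: r = 10, s = 4 − 1·(-9) = 13, t = -7 − 1·16 = -23  (check: 459·13 + 259·(-23) = 10)
  q = 1: r = 3, s = -9 − 1·13 = -22, t = 16 − 1·(-23) = 39  (check: 459·(-22) + 259·39 = 3)
  q = 3: r = 1, s = 13 − 3·(-22) = 79, t = -23 − 3·39 = -140  (check: 459·79 + 259·(-140) = 1)
The row with r = 1 (the gcd) gives the Bezout coefficients s = 79, t = -140.
Result: 459 · (79) + 259 · (-140) = 1.

gcd(459, 259) = 1; s = 79, t = -140 (check: 459·79 + 259·(-140) = 1).


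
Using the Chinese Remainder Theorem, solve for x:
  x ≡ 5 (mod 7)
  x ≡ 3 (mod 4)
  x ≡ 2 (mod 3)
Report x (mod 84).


Moduli 7, 4, 3 are pairwise coprime; by CRT there is a unique solution modulo M = 7 · 4 · 3 = 84.
Solve pairwise, accumulating the modulus:
  Start with x ≡ 5 (mod 7).
  Combine with x ≡ 3 (mod 4): since gcd(7, 4) = 1, we get a unique residue mod 28.
    Write x = 5 + 7·t and substitute into x ≡ 3 (mod 4): 7·t ≡ 3 − 5 = -2 (mod 4).
    Reduce coefficients mod 4: 3·t ≡ 2 (mod 4).
    The inverse of 3 mod 4 is 3 (since 3·3 = 9 = 2·4 + 1), so t ≡ 3·2 = 6 ≡ 2 (mod 4).
    Then x = 5 + 7·2 = 19, valid modulo lcm(7, 4) = 28: x ≡ 19 (mod 28).
  Combine with x ≡ 2 (mod 3): since gcd(28, 3) = 1, we get a unique residue mod 84.
    Write x = 19 + 28·t and substitute into x ≡ 2 (mod 3): 28·t ≡ 2 − 19 = -17 (mod 3).
    Reduce coefficients mod 3: 1·t ≡ 1 (mod 3).
    So t ≡ 1 (mod 3).
    Then x = 19 + 28·1 = 47, valid modulo lcm(28, 3) = 84: x ≡ 47 (mod 84).
Verify: 47 mod 7 = 5 ✓, 47 mod 4 = 3 ✓, 47 mod 3 = 2 ✓.

x ≡ 47 (mod 84).


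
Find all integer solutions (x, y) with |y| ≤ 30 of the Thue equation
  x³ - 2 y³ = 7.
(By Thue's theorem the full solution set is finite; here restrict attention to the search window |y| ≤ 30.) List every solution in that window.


The equation is x³ - 2y³ = 7. For fixed y, x³ = 2·y³ + 7, so a solution requires the RHS to be a perfect cube.
Strategy: iterate y from -30 to 30, compute RHS = 2·y³ + 7, and check whether it is a (positive or negative) perfect cube.
Check small values of y:
  y = 0: RHS = 7 is not a perfect cube.
  y = 1: RHS = 9 is not a perfect cube.
  y = -1: RHS = 5 is not a perfect cube.
  y = 2: RHS = 23 is not a perfect cube.
  y = -2: RHS = -9 is not a perfect cube.
  y = 3: RHS = 61 is not a perfect cube.
  y = -3: RHS = -47 is not a perfect cube.
Continuing the search up to |y| = 30 finds no solutions either.
No (x, y) in the scanned range satisfies the equation.

No integer solutions with |y| ≤ 30.


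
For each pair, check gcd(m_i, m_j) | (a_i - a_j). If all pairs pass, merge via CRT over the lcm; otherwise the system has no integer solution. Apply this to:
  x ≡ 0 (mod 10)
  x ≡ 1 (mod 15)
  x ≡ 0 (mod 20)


Moduli 10, 15, 20 are not pairwise coprime, so CRT works modulo lcm(m_i) when all pairwise compatibility conditions hold.
Pairwise compatibility: gcd(m_i, m_j) must divide a_i - a_j for every pair.
Merge one congruence at a time:
  Start: x ≡ 0 (mod 10).
  Combine with x ≡ 1 (mod 15): gcd(10, 15) = 5, and 1 - 0 = 1 is NOT divisible by 5.
    ⇒ system is inconsistent (no integer solution).

No solution (the system is inconsistent).


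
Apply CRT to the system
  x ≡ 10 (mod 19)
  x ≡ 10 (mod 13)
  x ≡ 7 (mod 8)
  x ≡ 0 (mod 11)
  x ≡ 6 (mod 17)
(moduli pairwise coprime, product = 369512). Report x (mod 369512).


Product of moduli M = 19 · 13 · 8 · 11 · 17 = 369512.
Merge one congruence at a time:
  Start: x ≡ 10 (mod 19).
  Combine with x ≡ 10 (mod 13); new modulus lcm = 247.
    Write x = 10 + 19·t and substitute into x ≡ 10 (mod 13): 19·t ≡ 10 − 10 = 0 (mod 13).
    Reduce coefficients mod 13: 6·t ≡ 0 (mod 13).
    The inverse of 6 mod 13 is 11 (since 6·11 = 66 = 5·13 + 1), so t ≡ 11·0 = 0 ≡ 0 (mod 13).
    Then x = 10 + 19·0 = 10, valid modulo lcm(19, 13) = 247: x ≡ 10 (mod 247).
  Combine with x ≡ 7 (mod 8); new modulus lcm = 1976.
    Write x = 10 + 247·t and substitute into x ≡ 7 (mod 8): 247·t ≡ 7 − 10 = -3 (mod 8).
    Reduce coefficients mod 8: 7·t ≡ 5 (mod 8).
    The inverse of 7 mod 8 is 7 (since 7·7 = 49 = 6·8 + 1), so t ≡ 7·5 = 35 ≡ 3 (mod 8).
    Then x = 10 + 247·3 = 751, valid modulo lcm(247, 8) = 1976: x ≡ 751 (mod 1976).
  Combine with x ≡ 0 (mod 11); new modulus lcm = 21736.
    Write x = 751 + 1976·t and substitute into x ≡ 0 (mod 11): 1976·t ≡ 0 − 751 = -751 (mod 11).
    Reduce coefficients mod 11: 7·t ≡ 8 (mod 11).
    The inverse of 7 mod 11 is 8 (since 7·8 = 56 = 5·11 + 1), so t ≡ 8·8 = 64 ≡ 9 (mod 11).
    Then x = 751 + 1976·9 = 18535, valid modulo lcm(1976, 11) = 21736: x ≡ 18535 (mod 21736).
  Combine with x ≡ 6 (mod 17); new modulus lcm = 369512.
    Write x = 18535 + 21736·t and substitute into x ≡ 6 (mod 17): 21736·t ≡ 6 − 18535 = -18529 (mod 17).
    Reduce coefficients mod 17: 10·t ≡ 1 (mod 17).
    The inverse of 10 mod 17 is 12 (since 10·12 = 120 = 7·17 + 1), so t ≡ 12·1 = 12 ≡ 12 (mod 17).
    Then x = 18535 + 21736·12 = 279367, valid modulo lcm(21736, 17) = 369512: x ≡ 279367 (mod 369512).
Verify against each original: 279367 mod 19 = 10, 279367 mod 13 = 10, 279367 mod 8 = 7, 279367 mod 11 = 0, 279367 mod 17 = 6.

x ≡ 279367 (mod 369512).


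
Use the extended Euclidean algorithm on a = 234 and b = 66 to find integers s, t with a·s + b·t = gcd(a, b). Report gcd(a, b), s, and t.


Euclidean algorithm on (234, 66) — divide until remainder is 0:
  234 = 3 · 66 + 36
  66 = 1 · 36 + 30
  36 = 1 · 30 + 6
  30 = 5 · 6 + 0
gcd(234, 66) = 6.
Track Bezout coefficients alongside the remainders: start with r₀ = 234 = a·1 + b·0 (s = 1, t = 0) and r₁ = 66 = a·0 + b·1 (s = 0, t = 1); each new remainder r_{k+1} = r_{k-1} − q_k·r_k inherits s_{k+1} = s_{k-1} − q_k·s_k, t_{k+1} = t_{k-1} − q_k·t_k, so r_k = a·s_k + b·t_k at every step:
  q = 3: r = 36, s = 1 − 3·0 = 1, t = 0 − 3·1 = -3  (check: 234·1 + 66·(-3) = 36)
  q = 1: r = 30, s = 0 − 1·1 = -1, t = 1 − 1·(-3) = 4  (check: 234·(-1) + 66·4 = 30)
  q = 1: r = 6, s = 1 − 1·(-1) = 2, t = -3 − 1·4 = -7  (check: 234·2 + 66·(-7) = 6)
The row with r = 6 (the gcd) gives the Bezout coefficients s = 2, t = -7.
Result: 234 · (2) + 66 · (-7) = 6.

gcd(234, 66) = 6; s = 2, t = -7 (check: 234·2 + 66·(-7) = 6).


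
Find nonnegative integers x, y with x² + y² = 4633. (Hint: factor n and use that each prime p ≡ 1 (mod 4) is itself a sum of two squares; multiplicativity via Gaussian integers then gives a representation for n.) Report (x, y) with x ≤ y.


Step 1: Factor n = 4633 = 41 · 113.
Step 2: Check the mod-4 condition on each prime factor: 41 ≡ 1 (mod 4), exponent 1; 113 ≡ 1 (mod 4), exponent 1.
All primes ≡ 3 (mod 4) appear to even exponent (or don't appear), so by the two-squares theorem n IS expressible as a sum of two squares.
Step 3: Build a representation. Here n = 41 · 113 is a product of primes ≡ 1 (mod 4). Each prime p ≡ 1 (mod 4) is itself a sum of two squares; find a² by testing p − a² for a perfect square:
  41: 41 − 1² = 40, 41 − 2² = 37, 41 − 3² = 32, 41 − 4² = 25 = 5² ⇒ 41 = 4² + 5².
  113: 113 − 1² = 112, 113 − 2² = 109, 113 − 3² = 104, 113 − 4² = 97, 113 − 5² = 88, 113 − 6² = 77, 113 − 7² = 64 = 8² ⇒ 113 = 7² + 8².
  Combine using the Brahmagupta–Fibonacci identity (a² + b²)(c² + d²) = (ac − bd)² + (ad + bc)² = (ac + bd)² + (ad − bc)²:
  41 · 113 = 4633: from (4² + 5²)(7² + 8²), take (4·7 − 5·8, 4·8 + 5·7) = (28 − 40, 32 + 35) = (-12, 67); dropping signs (only squares matter) gives (12, 67); check 12² + 67² = 144 + 4489 = 4633 ✓.
Step 4: Order so x ≤ y and verify: 12² + 67² = 144 + 4489 = 4633 = n. ✓

n = 4633 = 12² + 67² (one valid representation with x ≤ y).


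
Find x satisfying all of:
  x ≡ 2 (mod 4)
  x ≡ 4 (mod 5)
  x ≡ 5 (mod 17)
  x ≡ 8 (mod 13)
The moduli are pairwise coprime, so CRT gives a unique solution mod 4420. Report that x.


Product of moduli M = 4 · 5 · 17 · 13 = 4420.
Merge one congruence at a time:
  Start: x ≡ 2 (mod 4).
  Combine with x ≡ 4 (mod 5); new modulus lcm = 20.
    Write x = 2 + 4·t and substitute into x ≡ 4 (mod 5): 4·t ≡ 4 − 2 = 2 (mod 5).
    The inverse of 4 mod 5 is 4 (since 4·4 = 16 = 3·5 + 1), so t ≡ 4·2 = 8 ≡ 3 (mod 5).
    Then x = 2 + 4·3 = 14, valid modulo lcm(4, 5) = 20: x ≡ 14 (mod 20).
  Combine with x ≡ 5 (mod 17); new modulus lcm = 340.
    Write x = 14 + 20·t and substitute into x ≡ 5 (mod 17): 20·t ≡ 5 − 14 = -9 (mod 17).
    Reduce coefficients mod 17: 3·t ≡ 8 (mod 17).
    The inverse of 3 mod 17 is 6 (since 3·6 = 18 = 1·17 + 1), so t ≡ 6·8 = 48 ≡ 14 (mod 17).
    Then x = 14 + 20·14 = 294, valid modulo lcm(20, 17) = 340: x ≡ 294 (mod 340).
  Combine with x ≡ 8 (mod 13); new modulus lcm = 4420.
    Write x = 294 + 340·t and substitute into x ≡ 8 (mod 13): 340·t ≡ 8 − 294 = -286 (mod 13).
    Reduce coefficients mod 13: 2·t ≡ 0 (mod 13).
    The inverse of 2 mod 13 is 7 (since 2·7 = 14 = 1·13 + 1), so t ≡ 7·0 = 0 ≡ 0 (mod 13).
    Then x = 294 + 340·0 = 294, valid modulo lcm(340, 13) = 4420: x ≡ 294 (mod 4420).
Verify against each original: 294 mod 4 = 2, 294 mod 5 = 4, 294 mod 17 = 5, 294 mod 13 = 8.

x ≡ 294 (mod 4420).


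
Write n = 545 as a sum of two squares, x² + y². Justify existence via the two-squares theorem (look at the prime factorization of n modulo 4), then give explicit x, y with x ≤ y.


Step 1: Factor n = 545 = 5 · 109.
Step 2: Check the mod-4 condition on each prime factor: 5 ≡ 1 (mod 4), exponent 1; 109 ≡ 1 (mod 4), exponent 1.
All primes ≡ 3 (mod 4) appear to even exponent (or don't appear), so by the two-squares theorem n IS expressible as a sum of two squares.
Step 3: Build a representation. Here n = 5 · 109 is a product of primes ≡ 1 (mod 4). Each prime p ≡ 1 (mod 4) is itself a sum of two squares; find a² by testing p − a² for a perfect square:
  5: 5 − 1² = 4 = 2² ⇒ 5 = 1² + 2².
  109: 109 − 1² = 108, 109 − 2² = 105, 109 − 3² = 100 = 10² ⇒ 109 = 3² + 10².
  Combine using the Brahmagupta–Fibonacci identity (a² + b²)(c² + d²) = (ac − bd)² + (ad + bc)² = (ac + bd)² + (ad − bc)²:
  5 · 109 = 545: from (1² + 2²)(3² + 10²), take (1·3 − 2·10, 1·10 + 2·3) = (3 − 20, 10 + 6) = (-17, 16); dropping signs (only squares matter) gives (17, 16); check 17² + 16² = 289 + 256 = 545 ✓.
Step 4: Order so x ≤ y and verify: 16² + 17² = 256 + 289 = 545 = n. ✓

n = 545 = 16² + 17² (one valid representation with x ≤ y).


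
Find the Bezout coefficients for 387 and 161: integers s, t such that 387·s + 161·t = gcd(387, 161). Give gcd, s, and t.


Euclidean algorithm on (387, 161) — divide until remainder is 0:
  387 = 2 · 161 + 65
  161 = 2 · 65 + 31
  65 = 2 · 31 + 3
  31 = 10 · 3 + 1
  3 = 3 · 1 + 0
gcd(387, 161) = 1.
Track Bezout coefficients alongside the remainders: start with r₀ = 387 = a·1 + b·0 (s = 1, t = 0) and r₁ = 161 = a·0 + b·1 (s = 0, t = 1); each new remainder r_{k+1} = r_{k-1} − q_k·r_k inherits s_{k+1} = s_{k-1} − q_k·s_k, t_{k+1} = t_{k-1} − q_k·t_k, so r_k = a·s_k + b·t_k at every step:
  q = 2: r = 65, s = 1 − 2·0 = 1, t = 0 − 2·1 = -2  (check: 387·1 + 161·(-2) = 65)
  q = 2: r = 31, s = 0 − 2·1 = -2, t = 1 − 2·(-2) = 5  (check: 387·(-2) + 161·5 = 31)
  q = 2: r = 3, s = 1 − 2·(-2) = 5, t = -2 − 2·5 = -12  (check: 387·5 + 161·(-12) = 3)
  q = 10: r = 1, s = -2 − 10·5 = -52, t = 5 − 10·(-12) = 125  (check: 387·(-52) + 161·125 = 1)
The row with r = 1 (the gcd) gives the Bezout coefficients s = -52, t = 125.
Result: 387 · (-52) + 161 · (125) = 1.

gcd(387, 161) = 1; s = -52, t = 125 (check: 387·(-52) + 161·125 = 1).


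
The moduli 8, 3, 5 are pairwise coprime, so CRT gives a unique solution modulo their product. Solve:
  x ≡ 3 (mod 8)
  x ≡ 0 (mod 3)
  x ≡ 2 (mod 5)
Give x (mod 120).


Moduli 8, 3, 5 are pairwise coprime; by CRT there is a unique solution modulo M = 8 · 3 · 5 = 120.
Solve pairwise, accumulating the modulus:
  Start with x ≡ 3 (mod 8).
  Combine with x ≡ 0 (mod 3): since gcd(8, 3) = 1, we get a unique residue mod 24.
    Write x = 3 + 8·t and substitute into x ≡ 0 (mod 3): 8·t ≡ 0 − 3 = -3 (mod 3).
    Reduce coefficients mod 3: 2·t ≡ 0 (mod 3).
    The inverse of 2 mod 3 is 2 (since 2·2 = 4 = 1·3 + 1), so t ≡ 2·0 = 0 ≡ 0 (mod 3).
    Then x = 3 + 8·0 = 3, valid modulo lcm(8, 3) = 24: x ≡ 3 (mod 24).
  Combine with x ≡ 2 (mod 5): since gcd(24, 5) = 1, we get a unique residue mod 120.
    Write x = 3 + 24·t and substitute into x ≡ 2 (mod 5): 24·t ≡ 2 − 3 = -1 (mod 5).
    Reduce coefficients mod 5: 4·t ≡ 4 (mod 5).
    The inverse of 4 mod 5 is 4 (since 4·4 = 16 = 3·5 + 1), so t ≡ 4·4 = 16 ≡ 1 (mod 5).
    Then x = 3 + 24·1 = 27, valid modulo lcm(24, 5) = 120: x ≡ 27 (mod 120).
Verify: 27 mod 8 = 3 ✓, 27 mod 3 = 0 ✓, 27 mod 5 = 2 ✓.

x ≡ 27 (mod 120).


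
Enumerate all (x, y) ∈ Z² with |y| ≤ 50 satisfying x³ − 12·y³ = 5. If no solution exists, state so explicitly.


The equation is x³ - 12y³ = 5. For fixed y, x³ = 12·y³ + 5, so a solution requires the RHS to be a perfect cube.
Strategy: iterate y from -50 to 50, compute RHS = 12·y³ + 5, and check whether it is a (positive or negative) perfect cube.
Check small values of y:
  y = 0: RHS = 5 is not a perfect cube.
  y = 1: RHS = 17 is not a perfect cube.
  y = -1: RHS = -7 is not a perfect cube.
  y = 2: RHS = 101 is not a perfect cube.
  y = -2: RHS = -91 is not a perfect cube.
  y = 3: RHS = 329 is not a perfect cube.
  y = -3: RHS = -319 is not a perfect cube.
Continuing the search up to |y| = 50 finds no solutions either.
No (x, y) in the scanned range satisfies the equation.

No integer solutions with |y| ≤ 50.


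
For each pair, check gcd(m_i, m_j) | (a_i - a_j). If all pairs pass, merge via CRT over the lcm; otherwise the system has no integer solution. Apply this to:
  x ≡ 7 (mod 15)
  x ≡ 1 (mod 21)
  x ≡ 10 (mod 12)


Moduli 15, 21, 12 are not pairwise coprime, so CRT works modulo lcm(m_i) when all pairwise compatibility conditions hold.
Pairwise compatibility: gcd(m_i, m_j) must divide a_i - a_j for every pair.
Merge one congruence at a time:
  Start: x ≡ 7 (mod 15).
  Combine with x ≡ 1 (mod 21): gcd(15, 21) = 3; 1 - 7 = -6, which IS divisible by 3, so compatible.
    Write x = 7 + 15·t and substitute into x ≡ 1 (mod 21): 15·t ≡ 1 − 7 = -6 (mod 21).
    Divide the congruence (and modulus) by g = 3: 5·t ≡ -2 (mod 7).
    Reduce coefficients mod 7: 5·t ≡ 5 (mod 7).
    The inverse of 5 mod 7 is 3 (since 5·3 = 15 = 2·7 + 1), so t ≡ 3·5 = 15 ≡ 1 (mod 7).
    Then x = 7 + 15·1 = 22, valid modulo lcm(15, 21) = 105: x ≡ 22 (mod 105).
  Combine with x ≡ 10 (mod 12): gcd(105, 12) = 3; 10 - 22 = -12, which IS divisible by 3, so compatible.
    Write x = 22 + 105·t and substitute into x ≡ 10 (mod 12): 105·t ≡ 10 − 22 = -12 (mod 12).
    Divide the congruence (and modulus) by g = 3: 35·t ≡ -4 (mod 4).
    Reduce coefficients mod 4: 3·t ≡ 0 (mod 4).
    The inverse of 3 mod 4 is 3 (since 3·3 = 9 = 2·4 + 1), so t ≡ 3·0 = 0 ≡ 0 (mod 4).
    Then x = 22 + 105·0 = 22, valid modulo lcm(105, 12) = 420: x ≡ 22 (mod 420).
Verify: 22 mod 15 = 7, 22 mod 21 = 1, 22 mod 12 = 10.

x ≡ 22 (mod 420).


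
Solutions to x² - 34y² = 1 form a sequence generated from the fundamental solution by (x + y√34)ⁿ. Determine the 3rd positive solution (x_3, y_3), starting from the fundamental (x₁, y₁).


Step 1: Find the fundamental solution (x₁, y₁) of x² - 34y² = 1.
  Expand √34 as a continued fraction. a₀ = ⌊√34⌋ = 5; iterate m_{k+1} = d_k·a_k − m_k, d_{k+1} = (34 − m_{k+1}²)/d_k, a_{k+1} = ⌊(a₀ + m_{k+1})/d_{k+1}⌋ (starting m₀ = 0, d₀ = 1), with convergents p_k = a_k·p_{k-1} + p_{k-2}, q_k = a_k·q_{k-1} + q_{k-2} (p₋₁ = 1, q₋₁ = 0):
  k = 0: a₀ = 5; p₀/q₀ = 5/1; p₀² − 34·q₀² = 25 − 34 = -9.
  k = 1: m = 5, d = 9, a = ⌊(5 + 5)/9⌋ = 1; p/q = (1·5 + 1)/(1·1 + 0) = 6/1; p² − 34·q² = 36 − 34 = 2.
  k = 2: m = 4, d = 2, a = ⌊(5 + 4)/2⌋ = 4; p/q = (4·6 + 5)/(4·1 + 1) = 29/5; p² − 34·q² = 841 − 850 = -9.
  k = 3: m = 4, d = 9, a = ⌊(5 + 4)/9⌋ = 1; p/q = (1·29 + 6)/(1·5 + 1) = 35/6; p² − 34·q² = 1225 − 1224 = 1.
  The first convergent with p² − 34·q² = 1 gives the fundamental solution (x₁, y₁) = (35, 6).
Step 2: Apply the recurrence (x_{n+1}, y_{n+1}) = (x₁x_n + 34y₁y_n, x₁y_n + y₁x_n) repeatedly.
  From (x_1, y_1) = (35, 6): x_2 = 35·35 + 34·6·6 = 2449; y_2 = 35·6 + 6·35 = 420.
  From (x_2, y_2) = (2449, 420): x_3 = 35·2449 + 34·6·420 = 171395; y_3 = 35·420 + 6·2449 = 29394.
Step 3: Verify x_3² - 34·y_3² = 29376246025 - 29376246024 = 1 (should be 1). ✓

(x_1, y_1) = (35, 6); (x_3, y_3) = (171395, 29394).


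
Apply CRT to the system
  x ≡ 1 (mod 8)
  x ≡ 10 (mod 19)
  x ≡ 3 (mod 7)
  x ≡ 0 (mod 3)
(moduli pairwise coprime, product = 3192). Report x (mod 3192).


Product of moduli M = 8 · 19 · 7 · 3 = 3192.
Merge one congruence at a time:
  Start: x ≡ 1 (mod 8).
  Combine with x ≡ 10 (mod 19); new modulus lcm = 152.
    Write x = 1 + 8·t and substitute into x ≡ 10 (mod 19): 8·t ≡ 10 − 1 = 9 (mod 19).
    The inverse of 8 mod 19 is 12 (since 8·12 = 96 = 5·19 + 1), so t ≡ 12·9 = 108 ≡ 13 (mod 19).
    Then x = 1 + 8·13 = 105, valid modulo lcm(8, 19) = 152: x ≡ 105 (mod 152).
  Combine with x ≡ 3 (mod 7); new modulus lcm = 1064.
    Write x = 105 + 152·t and substitute into x ≡ 3 (mod 7): 152·t ≡ 3 − 105 = -102 (mod 7).
    Reduce coefficients mod 7: 5·t ≡ 3 (mod 7).
    The inverse of 5 mod 7 is 3 (since 5·3 = 15 = 2·7 + 1), so t ≡ 3·3 = 9 ≡ 2 (mod 7).
    Then x = 105 + 152·2 = 409, valid modulo lcm(152, 7) = 1064: x ≡ 409 (mod 1064).
  Combine with x ≡ 0 (mod 3); new modulus lcm = 3192.
    Write x = 409 + 1064·t and substitute into x ≡ 0 (mod 3): 1064·t ≡ 0 − 409 = -409 (mod 3).
    Reduce coefficients mod 3: 2·t ≡ 2 (mod 3).
    The inverse of 2 mod 3 is 2 (since 2·2 = 4 = 1·3 + 1), so t ≡ 2·2 = 4 ≡ 1 (mod 3).
    Then x = 409 + 1064·1 = 1473, valid modulo lcm(1064, 3) = 3192: x ≡ 1473 (mod 3192).
Verify against each original: 1473 mod 8 = 1, 1473 mod 19 = 10, 1473 mod 7 = 3, 1473 mod 3 = 0.

x ≡ 1473 (mod 3192).


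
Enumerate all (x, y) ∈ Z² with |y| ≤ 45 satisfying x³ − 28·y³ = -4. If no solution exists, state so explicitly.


The equation is x³ - 28y³ = -4. For fixed y, x³ = 28·y³ − 4, so a solution requires the RHS to be a perfect cube.
Strategy: iterate y from -45 to 45, compute RHS = 28·y³ − 4, and check whether it is a (positive or negative) perfect cube.
Check small values of y:
  y = 0: RHS = -4 is not a perfect cube.
  y = 1: RHS = 24 is not a perfect cube.
  y = -1: RHS = -32 is not a perfect cube.
  y = 2: RHS = 220 is not a perfect cube.
  y = -2: RHS = -228 is not a perfect cube.
  y = 3: RHS = 752 is not a perfect cube.
  y = -3: RHS = -760 is not a perfect cube.
Continuing the search up to |y| = 45 finds no solutions either.
No (x, y) in the scanned range satisfies the equation.

No integer solutions with |y| ≤ 45.


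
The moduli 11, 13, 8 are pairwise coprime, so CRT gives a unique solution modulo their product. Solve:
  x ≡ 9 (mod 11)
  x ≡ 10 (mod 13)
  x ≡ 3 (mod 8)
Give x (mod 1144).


Moduli 11, 13, 8 are pairwise coprime; by CRT there is a unique solution modulo M = 11 · 13 · 8 = 1144.
Solve pairwise, accumulating the modulus:
  Start with x ≡ 9 (mod 11).
  Combine with x ≡ 10 (mod 13): since gcd(11, 13) = 1, we get a unique residue mod 143.
    Write x = 9 + 11·t and substitute into x ≡ 10 (mod 13): 11·t ≡ 10 − 9 = 1 (mod 13).
    The inverse of 11 mod 13 is 6 (since 11·6 = 66 = 5·13 + 1), so t ≡ 6·1 = 6 ≡ 6 (mod 13).
    Then x = 9 + 11·6 = 75, valid modulo lcm(11, 13) = 143: x ≡ 75 (mod 143).
  Combine with x ≡ 3 (mod 8): since gcd(143, 8) = 1, we get a unique residue mod 1144.
    Write x = 75 + 143·t and substitute into x ≡ 3 (mod 8): 143·t ≡ 3 − 75 = -72 (mod 8).
    Reduce coefficients mod 8: 7·t ≡ 0 (mod 8).
    The inverse of 7 mod 8 is 7 (since 7·7 = 49 = 6·8 + 1), so t ≡ 7·0 = 0 ≡ 0 (mod 8).
    Then x = 75 + 143·0 = 75, valid modulo lcm(143, 8) = 1144: x ≡ 75 (mod 1144).
Verify: 75 mod 11 = 9 ✓, 75 mod 13 = 10 ✓, 75 mod 8 = 3 ✓.

x ≡ 75 (mod 1144).


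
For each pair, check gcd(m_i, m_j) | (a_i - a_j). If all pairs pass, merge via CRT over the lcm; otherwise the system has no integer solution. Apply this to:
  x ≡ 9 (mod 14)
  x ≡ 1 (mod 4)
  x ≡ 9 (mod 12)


Moduli 14, 4, 12 are not pairwise coprime, so CRT works modulo lcm(m_i) when all pairwise compatibility conditions hold.
Pairwise compatibility: gcd(m_i, m_j) must divide a_i - a_j for every pair.
Merge one congruence at a time:
  Start: x ≡ 9 (mod 14).
  Combine with x ≡ 1 (mod 4): gcd(14, 4) = 2; 1 - 9 = -8, which IS divisible by 2, so compatible.
    Write x = 9 + 14·t and substitute into x ≡ 1 (mod 4): 14·t ≡ 1 − 9 = -8 (mod 4).
    Divide the congruence (and modulus) by g = 2: 7·t ≡ -4 (mod 2).
    Reduce coefficients mod 2: 1·t ≡ 0 (mod 2).
    So t ≡ 0 (mod 2).
    Then x = 9 + 14·0 = 9, valid modulo lcm(14, 4) = 28: x ≡ 9 (mod 28).
  Combine with x ≡ 9 (mod 12): gcd(28, 12) = 4; 9 - 9 = 0, which IS divisible by 4, so compatible.
    Write x = 9 + 28·t and substitute into x ≡ 9 (mod 12): 28·t ≡ 9 − 9 = 0 (mod 12).
    Divide the congruence (and modulus) by g = 4: 7·t ≡ 0 (mod 3).
    Reduce coefficients mod 3: 1·t ≡ 0 (mod 3).
    So t ≡ 0 (mod 3).
    Then x = 9 + 28·0 = 9, valid modulo lcm(28, 12) = 84: x ≡ 9 (mod 84).
Verify: 9 mod 14 = 9, 9 mod 4 = 1, 9 mod 12 = 9.

x ≡ 9 (mod 84).


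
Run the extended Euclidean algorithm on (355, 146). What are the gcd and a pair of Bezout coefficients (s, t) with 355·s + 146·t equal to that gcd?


Euclidean algorithm on (355, 146) — divide until remainder is 0:
  355 = 2 · 146 + 63
  146 = 2 · 63 + 20
  63 = 3 · 20 + 3
  20 = 6 · 3 + 2
  3 = 1 · 2 + 1
  2 = 2 · 1 + 0
gcd(355, 146) = 1.
Track Bezout coefficients alongside the remainders: start with r₀ = 355 = a·1 + b·0 (s = 1, t = 0) and r₁ = 146 = a·0 + b·1 (s = 0, t = 1); each new remainder r_{k+1} = r_{k-1} − q_k·r_k inherits s_{k+1} = s_{k-1} − q_k·s_k, t_{k+1} = t_{k-1} − q_k·t_k, so r_k = a·s_k + b·t_k at every step:
  q = 2: r = 63, s = 1 − 2·0 = 1, t = 0 − 2·1 = -2  (check: 355·1 + 146·(-2) = 63)
  q = 2: r = 20, s = 0 − 2·1 = -2, t = 1 − 2·(-2) = 5  (check: 355·(-2) + 146·5 = 20)
  q = 3: r = 3, s = 1 − 3·(-2) = 7, t = -2 − 3·5 = -17  (check: 355·7 + 146·(-17) = 3)
  q = 6: r = 2, s = -2 − 6·7 = -44, t = 5 − 6·(-17) = 107  (check: 355·(-44) + 146·107 = 2)
  q = 1: r = 1, s = 7 − 1·(-44) = 51, t = -17 − 1·107 = -124  (check: 355·51 + 146·(-124) = 1)
The row with r = 1 (the gcd) gives the Bezout coefficients s = 51, t = -124.
Result: 355 · (51) + 146 · (-124) = 1.

gcd(355, 146) = 1; s = 51, t = -124 (check: 355·51 + 146·(-124) = 1).


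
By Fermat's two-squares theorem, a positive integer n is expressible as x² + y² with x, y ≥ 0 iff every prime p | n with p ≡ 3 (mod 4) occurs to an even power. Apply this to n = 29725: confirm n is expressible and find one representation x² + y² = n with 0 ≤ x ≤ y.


Step 1: Factor n = 29725 = 5^2 · 29 · 41.
Step 2: Check the mod-4 condition on each prime factor: 5 ≡ 1 (mod 4), exponent 2; 29 ≡ 1 (mod 4), exponent 1; 41 ≡ 1 (mod 4), exponent 1.
All primes ≡ 3 (mod 4) appear to even exponent (or don't appear), so by the two-squares theorem n IS expressible as a sum of two squares.
Step 3: Build a representation. Group n = k² · m with k = 5 and m = 29 · 41 = 1189 (a product of primes ≡ 1 (mod 4)); a representation of m scales to one of n via (k·x)² + (k·y)² = k²(x² + y²). Each prime p ≡ 1 (mod 4) is itself a sum of two squares; find a² by testing p − a² for a perfect square:
  29: 29 − 1² = 28, 29 − 2² = 25 = 5² ⇒ 29 = 2² + 5².
  41: 41 − 1² = 40, 41 − 2² = 37, 41 − 3² = 32, 41 − 4² = 25 = 5² ⇒ 41 = 4² + 5².
  Combine using the Brahmagupta–Fibonacci identity (a² + b²)(c² + d²) = (ac − bd)² + (ad + bc)² = (ac + bd)² + (ad − bc)²:
  29 · 41 = 1189: from (2² + 5²)(4² + 5²), take (2·4 − 5·5, 2·5 + 5·4) = (8 − 25, 10 + 20) = (-17, 30); dropping signs (only squares matter) gives (17, 30); check 17² + 30² = 289 + 900 = 1189 ✓.
  Scale by k = 5: (5·17, 5·30) = (85, 150).
Step 4: Order so x ≤ y and verify: 85² + 150² = 7225 + 22500 = 29725 = n. ✓

n = 29725 = 85² + 150² (one valid representation with x ≤ y).


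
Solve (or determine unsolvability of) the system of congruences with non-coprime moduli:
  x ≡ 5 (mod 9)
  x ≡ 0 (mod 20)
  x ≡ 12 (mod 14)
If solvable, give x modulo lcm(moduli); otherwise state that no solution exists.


Moduli 9, 20, 14 are not pairwise coprime, so CRT works modulo lcm(m_i) when all pairwise compatibility conditions hold.
Pairwise compatibility: gcd(m_i, m_j) must divide a_i - a_j for every pair.
Merge one congruence at a time:
  Start: x ≡ 5 (mod 9).
  Combine with x ≡ 0 (mod 20): gcd(9, 20) = 1; 0 - 5 = -5, which IS divisible by 1, so compatible.
    Write x = 5 + 9·t and substitute into x ≡ 0 (mod 20): 9·t ≡ 0 − 5 = -5 (mod 20).
    Reduce coefficients mod 20: 9·t ≡ 15 (mod 20).
    The inverse of 9 mod 20 is 9 (since 9·9 = 81 = 4·20 + 1), so t ≡ 9·15 = 135 ≡ 15 (mod 20).
    Then x = 5 + 9·15 = 140, valid modulo lcm(9, 20) = 180: x ≡ 140 (mod 180).
  Combine with x ≡ 12 (mod 14): gcd(180, 14) = 2; 12 - 140 = -128, which IS divisible by 2, so compatible.
    Write x = 140 + 180·t and substitute into x ≡ 12 (mod 14): 180·t ≡ 12 − 140 = -128 (mod 14).
    Divide the congruence (and modulus) by g = 2: 90·t ≡ -64 (mod 7).
    Reduce coefficients mod 7: 6·t ≡ 6 (mod 7).
    The inverse of 6 mod 7 is 6 (since 6·6 = 36 = 5·7 + 1), so t ≡ 6·6 = 36 ≡ 1 (mod 7).
    Then x = 140 + 180·1 = 320, valid modulo lcm(180, 14) = 1260: x ≡ 320 (mod 1260).
Verify: 320 mod 9 = 5, 320 mod 20 = 0, 320 mod 14 = 12.

x ≡ 320 (mod 1260).


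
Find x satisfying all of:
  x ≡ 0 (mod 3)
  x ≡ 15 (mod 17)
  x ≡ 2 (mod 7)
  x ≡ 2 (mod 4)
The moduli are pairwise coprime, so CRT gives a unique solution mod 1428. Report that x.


Product of moduli M = 3 · 17 · 7 · 4 = 1428.
Merge one congruence at a time:
  Start: x ≡ 0 (mod 3).
  Combine with x ≡ 15 (mod 17); new modulus lcm = 51.
    Write x = 0 + 3·t and substitute into x ≡ 15 (mod 17): 3·t ≡ 15 − 0 = 15 (mod 17).
    The inverse of 3 mod 17 is 6 (since 3·6 = 18 = 1·17 + 1), so t ≡ 6·15 = 90 ≡ 5 (mod 17).
    Then x = 0 + 3·5 = 15, valid modulo lcm(3, 17) = 51: x ≡ 15 (mod 51).
  Combine with x ≡ 2 (mod 7); new modulus lcm = 357.
    Write x = 15 + 51·t and substitute into x ≡ 2 (mod 7): 51·t ≡ 2 − 15 = -13 (mod 7).
    Reduce coefficients mod 7: 2·t ≡ 1 (mod 7).
    The inverse of 2 mod 7 is 4 (since 2·4 = 8 = 1·7 + 1), so t ≡ 4·1 = 4 ≡ 4 (mod 7).
    Then x = 15 + 51·4 = 219, valid modulo lcm(51, 7) = 357: x ≡ 219 (mod 357).
  Combine with x ≡ 2 (mod 4); new modulus lcm = 1428.
    Write x = 219 + 357·t and substitute into x ≡ 2 (mod 4): 357·t ≡ 2 − 219 = -217 (mod 4).
    Reduce coefficients mod 4: 1·t ≡ 3 (mod 4).
    So t ≡ 3 (mod 4).
    Then x = 219 + 357·3 = 1290, valid modulo lcm(357, 4) = 1428: x ≡ 1290 (mod 1428).
Verify against each original: 1290 mod 3 = 0, 1290 mod 17 = 15, 1290 mod 7 = 2, 1290 mod 4 = 2.

x ≡ 1290 (mod 1428).


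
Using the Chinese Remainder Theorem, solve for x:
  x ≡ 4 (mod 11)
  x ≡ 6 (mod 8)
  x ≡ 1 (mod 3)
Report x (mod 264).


Moduli 11, 8, 3 are pairwise coprime; by CRT there is a unique solution modulo M = 11 · 8 · 3 = 264.
Solve pairwise, accumulating the modulus:
  Start with x ≡ 4 (mod 11).
  Combine with x ≡ 6 (mod 8): since gcd(11, 8) = 1, we get a unique residue mod 88.
    Write x = 4 + 11·t and substitute into x ≡ 6 (mod 8): 11·t ≡ 6 − 4 = 2 (mod 8).
    Reduce coefficients mod 8: 3·t ≡ 2 (mod 8).
    The inverse of 3 mod 8 is 3 (since 3·3 = 9 = 1·8 + 1), so t ≡ 3·2 = 6 ≡ 6 (mod 8).
    Then x = 4 + 11·6 = 70, valid modulo lcm(11, 8) = 88: x ≡ 70 (mod 88).
  Combine with x ≡ 1 (mod 3): since gcd(88, 3) = 1, we get a unique residue mod 264.
    Write x = 70 + 88·t and substitute into x ≡ 1 (mod 3): 88·t ≡ 1 − 70 = -69 (mod 3).
    Reduce coefficients mod 3: 1·t ≡ 0 (mod 3).
    So t ≡ 0 (mod 3).
    Then x = 70 + 88·0 = 70, valid modulo lcm(88, 3) = 264: x ≡ 70 (mod 264).
Verify: 70 mod 11 = 4 ✓, 70 mod 8 = 6 ✓, 70 mod 3 = 1 ✓.

x ≡ 70 (mod 264).


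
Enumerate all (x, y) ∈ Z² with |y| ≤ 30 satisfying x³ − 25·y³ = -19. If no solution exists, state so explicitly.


The equation is x³ - 25y³ = -19. For fixed y, x³ = 25·y³ − 19, so a solution requires the RHS to be a perfect cube.
Strategy: iterate y from -30 to 30, compute RHS = 25·y³ − 19, and check whether it is a (positive or negative) perfect cube.
Check small values of y:
  y = 0: RHS = -19 is not a perfect cube.
  y = 1: RHS = 6 is not a perfect cube.
  y = -1: RHS = -44 is not a perfect cube.
  y = 2: RHS = 181 is not a perfect cube.
  y = -2: RHS = -219 is not a perfect cube.
  y = 3: RHS = 656 is not a perfect cube.
  y = -3: RHS = -694 is not a perfect cube.
Continuing the search up to |y| = 30 finds no solutions either.
No (x, y) in the scanned range satisfies the equation.

No integer solutions with |y| ≤ 30.


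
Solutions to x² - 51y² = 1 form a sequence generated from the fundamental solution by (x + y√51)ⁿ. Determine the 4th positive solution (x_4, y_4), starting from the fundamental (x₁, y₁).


Step 1: Find the fundamental solution (x₁, y₁) of x² - 51y² = 1.
  Expand √51 as a continued fraction. a₀ = ⌊√51⌋ = 7; iterate m_{k+1} = d_k·a_k − m_k, d_{k+1} = (51 − m_{k+1}²)/d_k, a_{k+1} = ⌊(a₀ + m_{k+1})/d_{k+1}⌋ (starting m₀ = 0, d₀ = 1), with convergents p_k = a_k·p_{k-1} + p_{k-2}, q_k = a_k·q_{k-1} + q_{k-2} (p₋₁ = 1, q₋₁ = 0):
  k = 0: a₀ = 7; p₀/q₀ = 7/1; p₀² − 51·q₀² = 49 − 51 = -2.
  k = 1: m = 7, d = 2, a = ⌊(7 + 7)/2⌋ = 7; p/q = (7·7 + 1)/(7·1 + 0) = 50/7; p² − 51·q² = 2500 − 2499 = 1.
  The first convergent with p² − 51·q² = 1 gives the fundamental solution (x₁, y₁) = (50, 7).
Step 2: Apply the recurrence (x_{n+1}, y_{n+1}) = (x₁x_n + 51y₁y_n, x₁y_n + y₁x_n) repeatedly.
  From (x_1, y_1) = (50, 7): x_2 = 50·50 + 51·7·7 = 4999; y_2 = 50·7 + 7·50 = 700.
  From (x_2, y_2) = (4999, 700): x_3 = 50·4999 + 51·7·700 = 499850; y_3 = 50·700 + 7·4999 = 69993.
  From (x_3, y_3) = (499850, 69993): x_4 = 50·499850 + 51·7·69993 = 49980001; y_4 = 50·69993 + 7·499850 = 6998600.
Step 3: Verify x_4² - 51·y_4² = 2498000499960001 - 2498000499960000 = 1 (should be 1). ✓

(x_1, y_1) = (50, 7); (x_4, y_4) = (49980001, 6998600).


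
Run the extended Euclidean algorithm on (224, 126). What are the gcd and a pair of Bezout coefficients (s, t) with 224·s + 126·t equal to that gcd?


Euclidean algorithm on (224, 126) — divide until remainder is 0:
  224 = 1 · 126 + 98
  126 = 1 · 98 + 28
  98 = 3 · 28 + 14
  28 = 2 · 14 + 0
gcd(224, 126) = 14.
Track Bezout coefficients alongside the remainders: start with r₀ = 224 = a·1 + b·0 (s = 1, t = 0) and r₁ = 126 = a·0 + b·1 (s = 0, t = 1); each new remainder r_{k+1} = r_{k-1} − q_k·r_k inherits s_{k+1} = s_{k-1} − q_k·s_k, t_{k+1} = t_{k-1} − q_k·t_k, so r_k = a·s_k + b·t_k at every step:
  q = 1: r = 98, s = 1 − 1·0 = 1, t = 0 − 1·1 = -1  (check: 224·1 + 126·(-1) = 98)
  q = 1: r = 28, s = 0 − 1·1 = -1, t = 1 − 1·(-1) = 2  (check: 224·(-1) + 126·2 = 28)
  q = 3: r = 14, s = 1 − 3·(-1) = 4, t = -1 − 3·2 = -7  (check: 224·4 + 126·(-7) = 14)
The row with r = 14 (the gcd) gives the Bezout coefficients s = 4, t = -7.
Result: 224 · (4) + 126 · (-7) = 14.

gcd(224, 126) = 14; s = 4, t = -7 (check: 224·4 + 126·(-7) = 14).


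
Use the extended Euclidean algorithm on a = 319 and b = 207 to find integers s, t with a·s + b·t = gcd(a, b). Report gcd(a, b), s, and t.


Euclidean algorithm on (319, 207) — divide until remainder is 0:
  319 = 1 · 207 + 112
  207 = 1 · 112 + 95
  112 = 1 · 95 + 17
  95 = 5 · 17 + 10
  17 = 1 · 10 + 7
  10 = 1 · 7 + 3
  7 = 2 · 3 + 1
  3 = 3 · 1 + 0
gcd(319, 207) = 1.
Track Bezout coefficients alongside the remainders: start with r₀ = 319 = a·1 + b·0 (s = 1, t = 0) and r₁ = 207 = a·0 + b·1 (s = 0, t = 1); each new remainder r_{k+1} = r_{k-1} − q_k·r_k inherits s_{k+1} = s_{k-1} − q_k·s_k, t_{k+1} = t_{k-1} − q_k·t_k, so r_k = a·s_k + b·t_k at every step:
  q = 1: r = 112, s = 1 − 1·0 = 1, t = 0 − 1·1 = -1  (check: 319·1 + 207·(-1) = 112)
  q = 1: r = 95, s = 0 − 1·1 = -1, t = 1 − 1·(-1) = 2  (check: 319·(-1) + 207·2 = 95)
  q = 1: r = 17, s = 1 − 1·(-1) = 2, t = -1 − 1·2 = -3  (check: 319·2 + 207·(-3) = 17)
  q = 5: r = 10, s = -1 − 5·2 = -11, t = 2 − 5·(-3) = 17  (check: 319·(-11) + 207·17 = 10)
  q = 1: r = 7, s = 2 − 1·(-11) = 13, t = -3 − 1·17 = -20  (check: 319·13 + 207·(-20) = 7)
  q = 1: r = 3, s = -11 − 1·13 = -24, t = 17 − 1·(-20) = 37  (check: 319·(-24) + 207·37 = 3)
  q = 2: r = 1, s = 13 − 2·(-24) = 61, t = -20 − 2·37 = -94  (check: 319·61 + 207·(-94) = 1)
The row with r = 1 (the gcd) gives the Bezout coefficients s = 61, t = -94.
Result: 319 · (61) + 207 · (-94) = 1.

gcd(319, 207) = 1; s = 61, t = -94 (check: 319·61 + 207·(-94) = 1).


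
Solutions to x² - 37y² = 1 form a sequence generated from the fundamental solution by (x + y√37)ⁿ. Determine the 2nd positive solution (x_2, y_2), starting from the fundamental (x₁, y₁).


Step 1: Find the fundamental solution (x₁, y₁) of x² - 37y² = 1.
  Expand √37 as a continued fraction. a₀ = ⌊√37⌋ = 6; iterate m_{k+1} = d_k·a_k − m_k, d_{k+1} = (37 − m_{k+1}²)/d_k, a_{k+1} = ⌊(a₀ + m_{k+1})/d_{k+1}⌋ (starting m₀ = 0, d₀ = 1), with convergents p_k = a_k·p_{k-1} + p_{k-2}, q_k = a_k·q_{k-1} + q_{k-2} (p₋₁ = 1, q₋₁ = 0):
  k = 0: a₀ = 6; p₀/q₀ = 6/1; p₀² − 37·q₀² = 36 − 37 = -1.
  k = 1: m = 6, d = 1, a = ⌊(6 + 6)/1⌋ = 12; p/q = (12·6 + 1)/(12·1 + 0) = 73/12; p² − 37·q² = 5329 − 5328 = 1.
  The first convergent with p² − 37·q² = 1 gives the fundamental solution (x₁, y₁) = (73, 12).
Step 2: Apply the recurrence (x_{n+1}, y_{n+1}) = (x₁x_n + 37y₁y_n, x₁y_n + y₁x_n) repeatedly.
  From (x_1, y_1) = (73, 12): x_2 = 73·73 + 37·12·12 = 10657; y_2 = 73·12 + 12·73 = 1752.
Step 3: Verify x_2² - 37·y_2² = 113571649 - 113571648 = 1 (should be 1). ✓

(x_1, y_1) = (73, 12); (x_2, y_2) = (10657, 1752).


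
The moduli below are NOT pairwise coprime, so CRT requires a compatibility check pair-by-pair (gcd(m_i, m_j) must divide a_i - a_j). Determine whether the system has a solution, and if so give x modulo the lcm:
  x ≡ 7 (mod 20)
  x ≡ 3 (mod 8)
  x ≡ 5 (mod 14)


Moduli 20, 8, 14 are not pairwise coprime, so CRT works modulo lcm(m_i) when all pairwise compatibility conditions hold.
Pairwise compatibility: gcd(m_i, m_j) must divide a_i - a_j for every pair.
Merge one congruence at a time:
  Start: x ≡ 7 (mod 20).
  Combine with x ≡ 3 (mod 8): gcd(20, 8) = 4; 3 - 7 = -4, which IS divisible by 4, so compatible.
    Write x = 7 + 20·t and substitute into x ≡ 3 (mod 8): 20·t ≡ 3 − 7 = -4 (mod 8).
    Divide the congruence (and modulus) by g = 4: 5·t ≡ -1 (mod 2).
    Reduce coefficients mod 2: 1·t ≡ 1 (mod 2).
    So t ≡ 1 (mod 2).
    Then x = 7 + 20·1 = 27, valid modulo lcm(20, 8) = 40: x ≡ 27 (mod 40).
  Combine with x ≡ 5 (mod 14): gcd(40, 14) = 2; 5 - 27 = -22, which IS divisible by 2, so compatible.
    Write x = 27 + 40·t and substitute into x ≡ 5 (mod 14): 40·t ≡ 5 − 27 = -22 (mod 14).
    Divide the congruence (and modulus) by g = 2: 20·t ≡ -11 (mod 7).
    Reduce coefficients mod 7: 6·t ≡ 3 (mod 7).
    The inverse of 6 mod 7 is 6 (since 6·6 = 36 = 5·7 + 1), so t ≡ 6·3 = 18 ≡ 4 (mod 7).
    Then x = 27 + 40·4 = 187, valid modulo lcm(40, 14) = 280: x ≡ 187 (mod 280).
Verify: 187 mod 20 = 7, 187 mod 8 = 3, 187 mod 14 = 5.

x ≡ 187 (mod 280).


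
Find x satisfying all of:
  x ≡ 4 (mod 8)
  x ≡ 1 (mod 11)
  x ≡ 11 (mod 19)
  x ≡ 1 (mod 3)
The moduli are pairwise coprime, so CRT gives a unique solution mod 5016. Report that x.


Product of moduli M = 8 · 11 · 19 · 3 = 5016.
Merge one congruence at a time:
  Start: x ≡ 4 (mod 8).
  Combine with x ≡ 1 (mod 11); new modulus lcm = 88.
    Write x = 4 + 8·t and substitute into x ≡ 1 (mod 11): 8·t ≡ 1 − 4 = -3 (mod 11).
    Reduce coefficients mod 11: 8·t ≡ 8 (mod 11).
    The inverse of 8 mod 11 is 7 (since 8·7 = 56 = 5·11 + 1), so t ≡ 7·8 = 56 ≡ 1 (mod 11).
    Then x = 4 + 8·1 = 12, valid modulo lcm(8, 11) = 88: x ≡ 12 (mod 88).
  Combine with x ≡ 11 (mod 19); new modulus lcm = 1672.
    Write x = 12 + 88·t and substitute into x ≡ 11 (mod 19): 88·t ≡ 11 − 12 = -1 (mod 19).
    Reduce coefficients mod 19: 12·t ≡ 18 (mod 19).
    The inverse of 12 mod 19 is 8 (since 12·8 = 96 = 5·19 + 1), so t ≡ 8·18 = 144 ≡ 11 (mod 19).
    Then x = 12 + 88·11 = 980, valid modulo lcm(88, 19) = 1672: x ≡ 980 (mod 1672).
  Combine with x ≡ 1 (mod 3); new modulus lcm = 5016.
    Write x = 980 + 1672·t and substitute into x ≡ 1 (mod 3): 1672·t ≡ 1 − 980 = -979 (mod 3).
    Reduce coefficients mod 3: 1·t ≡ 2 (mod 3).
    So t ≡ 2 (mod 3).
    Then x = 980 + 1672·2 = 4324, valid modulo lcm(1672, 3) = 5016: x ≡ 4324 (mod 5016).
Verify against each original: 4324 mod 8 = 4, 4324 mod 11 = 1, 4324 mod 19 = 11, 4324 mod 3 = 1.

x ≡ 4324 (mod 5016).
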